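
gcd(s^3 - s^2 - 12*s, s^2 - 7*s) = s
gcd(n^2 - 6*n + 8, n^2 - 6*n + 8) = n^2 - 6*n + 8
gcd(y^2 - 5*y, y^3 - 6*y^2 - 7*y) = y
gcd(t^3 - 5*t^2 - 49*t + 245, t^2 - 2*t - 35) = t - 7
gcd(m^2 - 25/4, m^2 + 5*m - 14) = 1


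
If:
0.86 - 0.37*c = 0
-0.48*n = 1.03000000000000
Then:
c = 2.32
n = -2.15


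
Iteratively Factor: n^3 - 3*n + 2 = (n - 1)*(n^2 + n - 2) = (n - 1)*(n + 2)*(n - 1)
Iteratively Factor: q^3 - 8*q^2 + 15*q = (q)*(q^2 - 8*q + 15) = q*(q - 5)*(q - 3)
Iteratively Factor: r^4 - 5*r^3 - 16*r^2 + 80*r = (r)*(r^3 - 5*r^2 - 16*r + 80) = r*(r - 5)*(r^2 - 16) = r*(r - 5)*(r - 4)*(r + 4)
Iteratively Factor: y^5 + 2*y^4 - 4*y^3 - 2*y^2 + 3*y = (y + 1)*(y^4 + y^3 - 5*y^2 + 3*y) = (y - 1)*(y + 1)*(y^3 + 2*y^2 - 3*y) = (y - 1)*(y + 1)*(y + 3)*(y^2 - y) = (y - 1)^2*(y + 1)*(y + 3)*(y)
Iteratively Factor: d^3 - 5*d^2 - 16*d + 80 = (d + 4)*(d^2 - 9*d + 20) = (d - 5)*(d + 4)*(d - 4)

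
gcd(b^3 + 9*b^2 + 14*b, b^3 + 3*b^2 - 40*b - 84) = b^2 + 9*b + 14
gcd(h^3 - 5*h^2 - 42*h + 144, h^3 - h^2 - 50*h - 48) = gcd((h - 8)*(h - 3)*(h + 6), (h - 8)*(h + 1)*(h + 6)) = h^2 - 2*h - 48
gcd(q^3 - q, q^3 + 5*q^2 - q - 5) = q^2 - 1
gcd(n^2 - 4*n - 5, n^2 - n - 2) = n + 1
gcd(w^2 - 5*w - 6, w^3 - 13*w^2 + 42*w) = w - 6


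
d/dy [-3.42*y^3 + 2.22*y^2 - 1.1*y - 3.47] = -10.26*y^2 + 4.44*y - 1.1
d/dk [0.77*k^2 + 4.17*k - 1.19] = 1.54*k + 4.17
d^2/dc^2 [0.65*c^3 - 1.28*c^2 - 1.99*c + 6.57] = 3.9*c - 2.56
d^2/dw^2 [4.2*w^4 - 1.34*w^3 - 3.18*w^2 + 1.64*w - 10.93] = 50.4*w^2 - 8.04*w - 6.36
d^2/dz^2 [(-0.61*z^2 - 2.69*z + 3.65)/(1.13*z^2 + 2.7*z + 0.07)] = (-3.147502*z^3 + 28.253616*z^2 + 68.093574*z + 53.650412)/(1.442897*z^6 + 10.34289*z^5 + 24.981249*z^4 + 20.96442*z^3 + 1.547511*z^2 + 0.03969*z + 0.000343)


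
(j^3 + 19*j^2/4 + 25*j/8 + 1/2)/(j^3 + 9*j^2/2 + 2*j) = (j + 1/4)/j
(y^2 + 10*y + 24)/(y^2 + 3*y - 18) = (y + 4)/(y - 3)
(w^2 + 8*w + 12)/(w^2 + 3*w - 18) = (w + 2)/(w - 3)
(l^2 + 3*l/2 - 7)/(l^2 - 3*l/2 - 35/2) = (l - 2)/(l - 5)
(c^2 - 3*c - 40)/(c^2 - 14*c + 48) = (c + 5)/(c - 6)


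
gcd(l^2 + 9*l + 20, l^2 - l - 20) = l + 4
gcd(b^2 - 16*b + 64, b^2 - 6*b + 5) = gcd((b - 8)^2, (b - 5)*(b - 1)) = 1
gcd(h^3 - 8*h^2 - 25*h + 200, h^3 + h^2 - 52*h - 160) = h^2 - 3*h - 40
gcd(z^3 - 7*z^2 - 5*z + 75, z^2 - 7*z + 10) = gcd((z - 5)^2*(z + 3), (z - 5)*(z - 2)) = z - 5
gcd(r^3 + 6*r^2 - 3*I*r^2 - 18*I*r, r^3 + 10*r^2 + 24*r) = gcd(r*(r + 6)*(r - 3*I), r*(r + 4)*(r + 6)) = r^2 + 6*r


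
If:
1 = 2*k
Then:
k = 1/2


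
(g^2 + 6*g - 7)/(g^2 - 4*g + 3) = (g + 7)/(g - 3)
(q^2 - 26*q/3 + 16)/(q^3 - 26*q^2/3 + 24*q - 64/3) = (q - 6)/(q^2 - 6*q + 8)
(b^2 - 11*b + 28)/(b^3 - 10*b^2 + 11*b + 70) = (b - 4)/(b^2 - 3*b - 10)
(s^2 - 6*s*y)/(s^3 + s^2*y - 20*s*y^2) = (s - 6*y)/(s^2 + s*y - 20*y^2)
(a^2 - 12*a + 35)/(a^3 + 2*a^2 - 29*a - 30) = (a - 7)/(a^2 + 7*a + 6)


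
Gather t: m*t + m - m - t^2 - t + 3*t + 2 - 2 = -t^2 + t*(m + 2)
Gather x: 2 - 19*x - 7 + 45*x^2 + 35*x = 45*x^2 + 16*x - 5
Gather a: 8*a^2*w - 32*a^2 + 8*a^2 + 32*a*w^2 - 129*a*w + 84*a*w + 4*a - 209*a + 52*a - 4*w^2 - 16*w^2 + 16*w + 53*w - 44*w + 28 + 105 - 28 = a^2*(8*w - 24) + a*(32*w^2 - 45*w - 153) - 20*w^2 + 25*w + 105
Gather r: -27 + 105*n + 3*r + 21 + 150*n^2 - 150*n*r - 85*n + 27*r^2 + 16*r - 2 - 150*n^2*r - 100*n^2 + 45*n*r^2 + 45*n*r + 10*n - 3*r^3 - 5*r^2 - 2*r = 50*n^2 + 30*n - 3*r^3 + r^2*(45*n + 22) + r*(-150*n^2 - 105*n + 17) - 8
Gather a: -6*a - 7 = -6*a - 7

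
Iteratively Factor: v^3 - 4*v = (v - 2)*(v^2 + 2*v) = v*(v - 2)*(v + 2)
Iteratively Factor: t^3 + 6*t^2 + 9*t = (t)*(t^2 + 6*t + 9) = t*(t + 3)*(t + 3)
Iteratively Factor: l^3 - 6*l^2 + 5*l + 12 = (l + 1)*(l^2 - 7*l + 12) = (l - 3)*(l + 1)*(l - 4)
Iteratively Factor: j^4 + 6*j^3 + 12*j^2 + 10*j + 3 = (j + 1)*(j^3 + 5*j^2 + 7*j + 3) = (j + 1)^2*(j^2 + 4*j + 3) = (j + 1)^3*(j + 3)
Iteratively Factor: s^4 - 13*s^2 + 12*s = (s - 3)*(s^3 + 3*s^2 - 4*s) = (s - 3)*(s - 1)*(s^2 + 4*s) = s*(s - 3)*(s - 1)*(s + 4)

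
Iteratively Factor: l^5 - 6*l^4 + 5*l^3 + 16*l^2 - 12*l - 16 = (l - 4)*(l^4 - 2*l^3 - 3*l^2 + 4*l + 4) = (l - 4)*(l - 2)*(l^3 - 3*l - 2) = (l - 4)*(l - 2)^2*(l^2 + 2*l + 1) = (l - 4)*(l - 2)^2*(l + 1)*(l + 1)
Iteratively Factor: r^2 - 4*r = (r)*(r - 4)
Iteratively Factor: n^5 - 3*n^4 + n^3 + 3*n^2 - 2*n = (n)*(n^4 - 3*n^3 + n^2 + 3*n - 2) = n*(n - 2)*(n^3 - n^2 - n + 1) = n*(n - 2)*(n + 1)*(n^2 - 2*n + 1) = n*(n - 2)*(n - 1)*(n + 1)*(n - 1)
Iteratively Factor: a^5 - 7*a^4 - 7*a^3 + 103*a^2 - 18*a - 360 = (a - 4)*(a^4 - 3*a^3 - 19*a^2 + 27*a + 90) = (a - 5)*(a - 4)*(a^3 + 2*a^2 - 9*a - 18) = (a - 5)*(a - 4)*(a - 3)*(a^2 + 5*a + 6) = (a - 5)*(a - 4)*(a - 3)*(a + 2)*(a + 3)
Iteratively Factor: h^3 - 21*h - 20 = (h + 4)*(h^2 - 4*h - 5) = (h - 5)*(h + 4)*(h + 1)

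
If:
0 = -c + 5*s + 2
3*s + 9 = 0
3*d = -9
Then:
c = -13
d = -3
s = -3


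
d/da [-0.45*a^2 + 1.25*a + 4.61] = 1.25 - 0.9*a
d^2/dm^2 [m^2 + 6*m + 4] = 2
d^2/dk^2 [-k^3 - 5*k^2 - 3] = -6*k - 10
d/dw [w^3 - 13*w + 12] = 3*w^2 - 13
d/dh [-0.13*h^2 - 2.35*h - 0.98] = -0.26*h - 2.35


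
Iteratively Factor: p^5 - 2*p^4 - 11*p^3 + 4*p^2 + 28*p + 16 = (p + 1)*(p^4 - 3*p^3 - 8*p^2 + 12*p + 16) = (p + 1)^2*(p^3 - 4*p^2 - 4*p + 16) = (p - 4)*(p + 1)^2*(p^2 - 4) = (p - 4)*(p + 1)^2*(p + 2)*(p - 2)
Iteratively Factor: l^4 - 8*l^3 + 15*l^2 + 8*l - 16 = (l - 4)*(l^3 - 4*l^2 - l + 4) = (l - 4)*(l + 1)*(l^2 - 5*l + 4) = (l - 4)^2*(l + 1)*(l - 1)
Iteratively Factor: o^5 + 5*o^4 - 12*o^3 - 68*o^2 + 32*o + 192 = (o - 2)*(o^4 + 7*o^3 + 2*o^2 - 64*o - 96) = (o - 2)*(o + 4)*(o^3 + 3*o^2 - 10*o - 24) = (o - 3)*(o - 2)*(o + 4)*(o^2 + 6*o + 8) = (o - 3)*(o - 2)*(o + 4)^2*(o + 2)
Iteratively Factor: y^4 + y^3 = (y + 1)*(y^3) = y*(y + 1)*(y^2) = y^2*(y + 1)*(y)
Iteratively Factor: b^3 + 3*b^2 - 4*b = (b + 4)*(b^2 - b) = (b - 1)*(b + 4)*(b)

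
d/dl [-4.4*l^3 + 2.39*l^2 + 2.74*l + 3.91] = -13.2*l^2 + 4.78*l + 2.74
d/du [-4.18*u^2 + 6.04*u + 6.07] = 6.04 - 8.36*u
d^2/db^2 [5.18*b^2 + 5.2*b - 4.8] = 10.3600000000000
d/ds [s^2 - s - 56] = 2*s - 1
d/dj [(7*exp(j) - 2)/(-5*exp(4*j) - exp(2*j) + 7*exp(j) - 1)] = ((7*exp(j) - 2)*(20*exp(3*j) + 2*exp(j) - 7) - 35*exp(4*j) - 7*exp(2*j) + 49*exp(j) - 7)*exp(j)/(5*exp(4*j) + exp(2*j) - 7*exp(j) + 1)^2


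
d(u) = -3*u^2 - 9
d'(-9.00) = 54.00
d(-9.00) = -252.00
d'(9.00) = -54.00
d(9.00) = -252.00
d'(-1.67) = 10.02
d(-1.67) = -17.37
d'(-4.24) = 25.44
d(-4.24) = -62.93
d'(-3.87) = 23.22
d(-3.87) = -53.93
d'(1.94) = -11.64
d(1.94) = -20.29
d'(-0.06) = 0.36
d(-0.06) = -9.01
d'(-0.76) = 4.56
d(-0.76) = -10.73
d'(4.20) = -25.20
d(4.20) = -61.92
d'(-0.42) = 2.52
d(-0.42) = -9.53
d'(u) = -6*u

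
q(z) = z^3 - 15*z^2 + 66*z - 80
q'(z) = 3*z^2 - 30*z + 66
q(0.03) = -78.03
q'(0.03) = 65.10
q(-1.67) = -236.71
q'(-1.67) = 124.47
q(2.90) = 9.64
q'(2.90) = 4.23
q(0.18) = -68.60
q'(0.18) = 60.70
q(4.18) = 6.83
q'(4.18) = -6.98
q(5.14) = -1.26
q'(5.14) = -8.94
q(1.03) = -26.84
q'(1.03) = 38.28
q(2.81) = 9.21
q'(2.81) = 5.39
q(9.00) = 28.00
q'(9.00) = 39.00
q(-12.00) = -4760.00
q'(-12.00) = 858.00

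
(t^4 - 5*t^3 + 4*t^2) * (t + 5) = t^5 - 21*t^3 + 20*t^2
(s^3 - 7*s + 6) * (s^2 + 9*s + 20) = s^5 + 9*s^4 + 13*s^3 - 57*s^2 - 86*s + 120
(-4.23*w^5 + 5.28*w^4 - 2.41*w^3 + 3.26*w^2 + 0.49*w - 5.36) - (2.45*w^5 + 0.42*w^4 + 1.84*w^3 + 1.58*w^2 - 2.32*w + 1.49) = -6.68*w^5 + 4.86*w^4 - 4.25*w^3 + 1.68*w^2 + 2.81*w - 6.85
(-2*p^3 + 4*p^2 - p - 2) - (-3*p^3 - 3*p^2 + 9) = p^3 + 7*p^2 - p - 11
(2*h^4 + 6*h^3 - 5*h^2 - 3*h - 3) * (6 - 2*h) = -4*h^5 + 46*h^3 - 24*h^2 - 12*h - 18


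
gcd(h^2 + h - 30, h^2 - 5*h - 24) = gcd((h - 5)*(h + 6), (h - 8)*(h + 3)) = 1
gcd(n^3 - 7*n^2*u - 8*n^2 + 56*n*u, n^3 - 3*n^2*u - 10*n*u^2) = n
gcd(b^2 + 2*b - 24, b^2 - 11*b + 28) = b - 4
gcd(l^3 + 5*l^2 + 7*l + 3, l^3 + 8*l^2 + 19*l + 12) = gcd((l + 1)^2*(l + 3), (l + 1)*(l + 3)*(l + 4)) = l^2 + 4*l + 3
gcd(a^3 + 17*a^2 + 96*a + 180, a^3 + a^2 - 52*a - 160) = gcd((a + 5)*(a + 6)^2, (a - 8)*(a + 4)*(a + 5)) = a + 5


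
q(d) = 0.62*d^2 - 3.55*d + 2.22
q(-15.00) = 194.97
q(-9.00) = 84.39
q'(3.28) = 0.52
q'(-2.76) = -6.97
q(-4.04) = 26.68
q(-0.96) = 6.20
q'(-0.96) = -4.74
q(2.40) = -2.73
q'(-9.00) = -14.71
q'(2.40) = -0.57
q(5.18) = 0.47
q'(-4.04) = -8.56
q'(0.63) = -2.77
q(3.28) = -2.75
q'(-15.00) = -22.15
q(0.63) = 0.23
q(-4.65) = 32.13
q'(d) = 1.24*d - 3.55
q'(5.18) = 2.87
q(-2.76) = 16.74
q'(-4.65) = -9.32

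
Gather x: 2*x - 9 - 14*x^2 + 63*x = -14*x^2 + 65*x - 9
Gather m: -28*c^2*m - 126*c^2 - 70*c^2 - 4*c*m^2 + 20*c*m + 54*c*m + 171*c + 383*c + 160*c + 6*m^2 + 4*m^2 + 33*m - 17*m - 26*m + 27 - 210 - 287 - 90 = -196*c^2 + 714*c + m^2*(10 - 4*c) + m*(-28*c^2 + 74*c - 10) - 560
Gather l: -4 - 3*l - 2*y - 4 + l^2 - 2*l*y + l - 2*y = l^2 + l*(-2*y - 2) - 4*y - 8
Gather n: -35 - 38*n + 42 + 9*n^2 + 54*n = 9*n^2 + 16*n + 7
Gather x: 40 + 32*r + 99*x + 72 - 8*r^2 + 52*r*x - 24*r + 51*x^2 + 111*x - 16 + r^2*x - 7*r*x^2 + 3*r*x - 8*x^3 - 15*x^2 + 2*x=-8*r^2 + 8*r - 8*x^3 + x^2*(36 - 7*r) + x*(r^2 + 55*r + 212) + 96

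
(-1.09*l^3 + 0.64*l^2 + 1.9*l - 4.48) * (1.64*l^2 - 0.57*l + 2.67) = -1.7876*l^5 + 1.6709*l^4 - 0.159100000000001*l^3 - 6.7214*l^2 + 7.6266*l - 11.9616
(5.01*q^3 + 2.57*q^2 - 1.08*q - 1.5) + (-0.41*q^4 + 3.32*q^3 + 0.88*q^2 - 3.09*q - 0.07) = -0.41*q^4 + 8.33*q^3 + 3.45*q^2 - 4.17*q - 1.57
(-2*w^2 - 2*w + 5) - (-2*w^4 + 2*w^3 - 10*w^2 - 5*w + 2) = 2*w^4 - 2*w^3 + 8*w^2 + 3*w + 3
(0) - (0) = 0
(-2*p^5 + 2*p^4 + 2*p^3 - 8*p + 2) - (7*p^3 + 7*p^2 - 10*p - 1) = -2*p^5 + 2*p^4 - 5*p^3 - 7*p^2 + 2*p + 3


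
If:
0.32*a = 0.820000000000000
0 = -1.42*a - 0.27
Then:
No Solution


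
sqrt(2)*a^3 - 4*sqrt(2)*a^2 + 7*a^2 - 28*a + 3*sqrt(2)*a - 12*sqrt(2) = (a - 4)*(a + 3*sqrt(2))*(sqrt(2)*a + 1)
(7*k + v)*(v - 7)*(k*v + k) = 7*k^2*v^2 - 42*k^2*v - 49*k^2 + k*v^3 - 6*k*v^2 - 7*k*v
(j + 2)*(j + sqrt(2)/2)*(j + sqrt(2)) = j^3 + 2*j^2 + 3*sqrt(2)*j^2/2 + j + 3*sqrt(2)*j + 2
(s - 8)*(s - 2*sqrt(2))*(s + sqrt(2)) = s^3 - 8*s^2 - sqrt(2)*s^2 - 4*s + 8*sqrt(2)*s + 32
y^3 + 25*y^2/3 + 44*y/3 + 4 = (y + 1/3)*(y + 2)*(y + 6)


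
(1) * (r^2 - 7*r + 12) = r^2 - 7*r + 12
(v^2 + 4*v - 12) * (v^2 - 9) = v^4 + 4*v^3 - 21*v^2 - 36*v + 108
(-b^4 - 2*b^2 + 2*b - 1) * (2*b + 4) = -2*b^5 - 4*b^4 - 4*b^3 - 4*b^2 + 6*b - 4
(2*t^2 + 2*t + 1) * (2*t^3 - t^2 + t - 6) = 4*t^5 + 2*t^4 + 2*t^3 - 11*t^2 - 11*t - 6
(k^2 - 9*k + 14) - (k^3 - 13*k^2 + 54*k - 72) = -k^3 + 14*k^2 - 63*k + 86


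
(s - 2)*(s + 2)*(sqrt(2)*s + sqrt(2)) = sqrt(2)*s^3 + sqrt(2)*s^2 - 4*sqrt(2)*s - 4*sqrt(2)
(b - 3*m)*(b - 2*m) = b^2 - 5*b*m + 6*m^2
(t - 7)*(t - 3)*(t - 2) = t^3 - 12*t^2 + 41*t - 42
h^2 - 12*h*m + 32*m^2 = (h - 8*m)*(h - 4*m)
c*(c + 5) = c^2 + 5*c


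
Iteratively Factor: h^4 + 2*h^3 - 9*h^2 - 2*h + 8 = (h + 1)*(h^3 + h^2 - 10*h + 8) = (h - 2)*(h + 1)*(h^2 + 3*h - 4) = (h - 2)*(h + 1)*(h + 4)*(h - 1)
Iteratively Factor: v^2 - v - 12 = (v - 4)*(v + 3)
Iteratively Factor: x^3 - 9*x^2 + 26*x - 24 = (x - 4)*(x^2 - 5*x + 6) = (x - 4)*(x - 3)*(x - 2)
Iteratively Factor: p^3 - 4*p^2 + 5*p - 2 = (p - 2)*(p^2 - 2*p + 1) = (p - 2)*(p - 1)*(p - 1)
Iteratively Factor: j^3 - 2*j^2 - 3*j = (j + 1)*(j^2 - 3*j) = (j - 3)*(j + 1)*(j)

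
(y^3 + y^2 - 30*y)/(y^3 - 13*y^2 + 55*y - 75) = y*(y + 6)/(y^2 - 8*y + 15)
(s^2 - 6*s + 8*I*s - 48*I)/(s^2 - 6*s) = (s + 8*I)/s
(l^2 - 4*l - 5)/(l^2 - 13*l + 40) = (l + 1)/(l - 8)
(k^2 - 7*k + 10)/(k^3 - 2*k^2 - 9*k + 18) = (k - 5)/(k^2 - 9)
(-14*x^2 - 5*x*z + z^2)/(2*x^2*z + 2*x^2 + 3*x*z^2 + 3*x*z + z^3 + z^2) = (-7*x + z)/(x*z + x + z^2 + z)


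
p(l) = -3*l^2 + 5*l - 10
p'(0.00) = 5.00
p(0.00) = -10.00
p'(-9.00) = 59.00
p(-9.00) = -298.00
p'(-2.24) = 18.44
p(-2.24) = -36.25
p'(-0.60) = 8.60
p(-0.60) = -14.08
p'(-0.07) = 5.42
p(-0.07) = -10.36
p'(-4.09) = 29.54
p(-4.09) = -80.63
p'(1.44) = -3.64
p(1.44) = -9.02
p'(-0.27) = 6.62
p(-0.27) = -11.57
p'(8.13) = -43.78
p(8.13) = -167.64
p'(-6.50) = 44.00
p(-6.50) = -169.25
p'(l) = 5 - 6*l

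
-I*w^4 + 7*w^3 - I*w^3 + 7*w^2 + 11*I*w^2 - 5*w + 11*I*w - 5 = (w + I)^2*(w + 5*I)*(-I*w - I)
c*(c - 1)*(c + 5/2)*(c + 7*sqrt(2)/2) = c^4 + 3*c^3/2 + 7*sqrt(2)*c^3/2 - 5*c^2/2 + 21*sqrt(2)*c^2/4 - 35*sqrt(2)*c/4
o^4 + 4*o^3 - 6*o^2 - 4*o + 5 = (o - 1)^2*(o + 1)*(o + 5)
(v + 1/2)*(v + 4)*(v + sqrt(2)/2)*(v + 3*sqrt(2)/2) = v^4 + 2*sqrt(2)*v^3 + 9*v^3/2 + 7*v^2/2 + 9*sqrt(2)*v^2 + 4*sqrt(2)*v + 27*v/4 + 3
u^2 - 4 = (u - 2)*(u + 2)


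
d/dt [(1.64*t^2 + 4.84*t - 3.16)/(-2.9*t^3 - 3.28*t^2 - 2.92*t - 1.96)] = (4.756*t^4 + 28.072*t^3 - 16.4056*t^2 - 27.1584*t - 18.7136)/(8.41*t^6 + 19.024*t^5 + 27.6944*t^4 + 30.5232*t^3 + 21.384*t^2 + 11.4464*t + 3.8416)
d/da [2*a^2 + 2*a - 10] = 4*a + 2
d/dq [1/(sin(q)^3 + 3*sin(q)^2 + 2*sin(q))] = (-6*sin(q) + 3*cos(q)^2 - 5)*cos(q)/((sin(q)^2 + 3*sin(q) + 2)^2*sin(q)^2)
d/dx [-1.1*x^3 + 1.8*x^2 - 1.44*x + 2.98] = -3.3*x^2 + 3.6*x - 1.44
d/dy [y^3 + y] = 3*y^2 + 1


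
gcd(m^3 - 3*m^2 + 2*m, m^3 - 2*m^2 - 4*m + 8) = m - 2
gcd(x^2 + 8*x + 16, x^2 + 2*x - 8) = x + 4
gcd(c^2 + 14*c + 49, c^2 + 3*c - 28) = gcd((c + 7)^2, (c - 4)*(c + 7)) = c + 7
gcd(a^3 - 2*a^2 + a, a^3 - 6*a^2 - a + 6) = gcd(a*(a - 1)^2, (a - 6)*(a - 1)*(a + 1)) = a - 1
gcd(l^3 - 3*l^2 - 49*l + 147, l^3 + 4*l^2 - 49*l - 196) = l^2 - 49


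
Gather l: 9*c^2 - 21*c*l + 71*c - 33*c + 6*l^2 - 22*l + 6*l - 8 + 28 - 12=9*c^2 + 38*c + 6*l^2 + l*(-21*c - 16) + 8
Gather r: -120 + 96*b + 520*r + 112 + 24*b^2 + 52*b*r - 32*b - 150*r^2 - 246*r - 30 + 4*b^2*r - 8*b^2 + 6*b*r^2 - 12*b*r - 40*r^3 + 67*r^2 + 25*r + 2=16*b^2 + 64*b - 40*r^3 + r^2*(6*b - 83) + r*(4*b^2 + 40*b + 299) - 36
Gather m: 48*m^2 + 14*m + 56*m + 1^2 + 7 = 48*m^2 + 70*m + 8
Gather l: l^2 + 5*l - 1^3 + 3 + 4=l^2 + 5*l + 6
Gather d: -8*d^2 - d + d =-8*d^2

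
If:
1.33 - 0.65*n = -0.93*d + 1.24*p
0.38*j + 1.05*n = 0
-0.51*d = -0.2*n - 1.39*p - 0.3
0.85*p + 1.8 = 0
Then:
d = -6.37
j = 8.37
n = -3.03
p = -2.12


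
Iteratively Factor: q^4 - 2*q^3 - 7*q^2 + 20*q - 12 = (q - 1)*(q^3 - q^2 - 8*q + 12) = (q - 2)*(q - 1)*(q^2 + q - 6) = (q - 2)*(q - 1)*(q + 3)*(q - 2)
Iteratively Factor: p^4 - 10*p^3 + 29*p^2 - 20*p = (p)*(p^3 - 10*p^2 + 29*p - 20) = p*(p - 1)*(p^2 - 9*p + 20) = p*(p - 5)*(p - 1)*(p - 4)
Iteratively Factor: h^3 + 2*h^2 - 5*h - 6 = (h - 2)*(h^2 + 4*h + 3) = (h - 2)*(h + 1)*(h + 3)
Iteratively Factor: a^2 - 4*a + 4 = (a - 2)*(a - 2)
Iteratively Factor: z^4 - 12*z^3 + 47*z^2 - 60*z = (z - 5)*(z^3 - 7*z^2 + 12*z) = (z - 5)*(z - 3)*(z^2 - 4*z) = (z - 5)*(z - 4)*(z - 3)*(z)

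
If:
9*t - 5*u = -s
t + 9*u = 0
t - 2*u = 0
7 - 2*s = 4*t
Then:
No Solution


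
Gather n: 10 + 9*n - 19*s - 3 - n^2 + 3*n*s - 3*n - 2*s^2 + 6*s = -n^2 + n*(3*s + 6) - 2*s^2 - 13*s + 7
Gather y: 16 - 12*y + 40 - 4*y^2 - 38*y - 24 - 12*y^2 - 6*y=-16*y^2 - 56*y + 32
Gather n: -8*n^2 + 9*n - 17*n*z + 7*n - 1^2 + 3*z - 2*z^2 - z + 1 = -8*n^2 + n*(16 - 17*z) - 2*z^2 + 2*z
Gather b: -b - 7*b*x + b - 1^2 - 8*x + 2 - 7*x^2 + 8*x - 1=-7*b*x - 7*x^2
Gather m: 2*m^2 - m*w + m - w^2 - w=2*m^2 + m*(1 - w) - w^2 - w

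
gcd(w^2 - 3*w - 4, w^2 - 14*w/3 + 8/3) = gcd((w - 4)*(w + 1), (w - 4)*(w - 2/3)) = w - 4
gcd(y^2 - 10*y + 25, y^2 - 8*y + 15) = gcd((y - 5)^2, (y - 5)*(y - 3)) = y - 5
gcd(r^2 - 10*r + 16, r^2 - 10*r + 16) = r^2 - 10*r + 16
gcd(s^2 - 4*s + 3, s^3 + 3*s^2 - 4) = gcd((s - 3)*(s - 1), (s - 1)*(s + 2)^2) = s - 1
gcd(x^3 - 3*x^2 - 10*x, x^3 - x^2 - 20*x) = x^2 - 5*x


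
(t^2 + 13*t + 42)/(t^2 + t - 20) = (t^2 + 13*t + 42)/(t^2 + t - 20)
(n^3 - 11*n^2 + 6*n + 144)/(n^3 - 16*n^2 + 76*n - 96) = (n + 3)/(n - 2)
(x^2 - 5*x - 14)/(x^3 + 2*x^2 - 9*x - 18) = (x - 7)/(x^2 - 9)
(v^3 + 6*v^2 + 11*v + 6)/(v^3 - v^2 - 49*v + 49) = (v^3 + 6*v^2 + 11*v + 6)/(v^3 - v^2 - 49*v + 49)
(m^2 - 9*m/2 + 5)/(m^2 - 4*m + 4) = (m - 5/2)/(m - 2)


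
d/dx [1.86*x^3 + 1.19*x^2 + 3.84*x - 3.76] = 5.58*x^2 + 2.38*x + 3.84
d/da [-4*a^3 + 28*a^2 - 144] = 4*a*(14 - 3*a)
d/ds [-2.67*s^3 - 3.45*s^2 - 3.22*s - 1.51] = -8.01*s^2 - 6.9*s - 3.22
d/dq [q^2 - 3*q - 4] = 2*q - 3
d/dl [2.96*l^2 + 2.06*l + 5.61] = 5.92*l + 2.06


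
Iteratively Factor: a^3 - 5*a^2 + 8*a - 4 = (a - 2)*(a^2 - 3*a + 2) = (a - 2)*(a - 1)*(a - 2)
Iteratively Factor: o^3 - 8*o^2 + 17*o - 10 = (o - 5)*(o^2 - 3*o + 2) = (o - 5)*(o - 2)*(o - 1)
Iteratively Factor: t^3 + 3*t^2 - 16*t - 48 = (t + 4)*(t^2 - t - 12) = (t - 4)*(t + 4)*(t + 3)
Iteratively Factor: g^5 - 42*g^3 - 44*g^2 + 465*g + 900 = (g + 3)*(g^4 - 3*g^3 - 33*g^2 + 55*g + 300) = (g - 5)*(g + 3)*(g^3 + 2*g^2 - 23*g - 60) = (g - 5)*(g + 3)^2*(g^2 - g - 20) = (g - 5)*(g + 3)^2*(g + 4)*(g - 5)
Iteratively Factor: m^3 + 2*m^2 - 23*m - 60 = (m - 5)*(m^2 + 7*m + 12) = (m - 5)*(m + 4)*(m + 3)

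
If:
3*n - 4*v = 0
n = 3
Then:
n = 3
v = 9/4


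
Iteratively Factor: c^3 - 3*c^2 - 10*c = (c - 5)*(c^2 + 2*c) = (c - 5)*(c + 2)*(c)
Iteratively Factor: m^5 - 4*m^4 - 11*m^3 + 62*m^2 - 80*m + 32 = (m + 4)*(m^4 - 8*m^3 + 21*m^2 - 22*m + 8) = (m - 1)*(m + 4)*(m^3 - 7*m^2 + 14*m - 8) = (m - 4)*(m - 1)*(m + 4)*(m^2 - 3*m + 2) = (m - 4)*(m - 2)*(m - 1)*(m + 4)*(m - 1)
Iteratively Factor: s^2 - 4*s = (s)*(s - 4)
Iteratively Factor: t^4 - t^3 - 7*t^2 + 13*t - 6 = (t + 3)*(t^3 - 4*t^2 + 5*t - 2) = (t - 2)*(t + 3)*(t^2 - 2*t + 1) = (t - 2)*(t - 1)*(t + 3)*(t - 1)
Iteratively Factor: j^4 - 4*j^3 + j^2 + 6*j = (j)*(j^3 - 4*j^2 + j + 6) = j*(j + 1)*(j^2 - 5*j + 6) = j*(j - 2)*(j + 1)*(j - 3)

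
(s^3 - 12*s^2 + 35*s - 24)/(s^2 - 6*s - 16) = (s^2 - 4*s + 3)/(s + 2)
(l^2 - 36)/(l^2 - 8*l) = (l^2 - 36)/(l*(l - 8))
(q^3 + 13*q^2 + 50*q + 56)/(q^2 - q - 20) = (q^2 + 9*q + 14)/(q - 5)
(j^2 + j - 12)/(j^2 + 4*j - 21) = (j + 4)/(j + 7)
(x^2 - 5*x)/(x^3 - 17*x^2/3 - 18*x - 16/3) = 3*x*(5 - x)/(-3*x^3 + 17*x^2 + 54*x + 16)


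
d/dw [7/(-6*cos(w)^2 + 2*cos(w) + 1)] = 14*(1 - 6*cos(w))*sin(w)/(-6*cos(w)^2 + 2*cos(w) + 1)^2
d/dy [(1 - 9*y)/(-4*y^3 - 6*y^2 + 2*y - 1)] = (-72*y^3 - 42*y^2 + 12*y + 7)/(16*y^6 + 48*y^5 + 20*y^4 - 16*y^3 + 16*y^2 - 4*y + 1)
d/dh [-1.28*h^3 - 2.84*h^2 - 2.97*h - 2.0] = -3.84*h^2 - 5.68*h - 2.97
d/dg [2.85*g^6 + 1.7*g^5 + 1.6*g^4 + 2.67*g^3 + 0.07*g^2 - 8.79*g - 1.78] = 17.1*g^5 + 8.5*g^4 + 6.4*g^3 + 8.01*g^2 + 0.14*g - 8.79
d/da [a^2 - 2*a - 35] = 2*a - 2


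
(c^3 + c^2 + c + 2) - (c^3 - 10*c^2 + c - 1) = 11*c^2 + 3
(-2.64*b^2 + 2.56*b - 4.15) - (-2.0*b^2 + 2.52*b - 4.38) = -0.64*b^2 + 0.04*b + 0.23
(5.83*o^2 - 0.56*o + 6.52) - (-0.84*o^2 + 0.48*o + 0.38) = 6.67*o^2 - 1.04*o + 6.14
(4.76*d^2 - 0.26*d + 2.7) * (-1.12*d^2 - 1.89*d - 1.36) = -5.3312*d^4 - 8.7052*d^3 - 9.0062*d^2 - 4.7494*d - 3.672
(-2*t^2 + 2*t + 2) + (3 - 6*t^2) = -8*t^2 + 2*t + 5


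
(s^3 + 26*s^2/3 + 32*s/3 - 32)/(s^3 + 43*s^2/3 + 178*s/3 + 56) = (3*s^2 + 8*s - 16)/(3*s^2 + 25*s + 28)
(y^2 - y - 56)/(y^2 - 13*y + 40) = (y + 7)/(y - 5)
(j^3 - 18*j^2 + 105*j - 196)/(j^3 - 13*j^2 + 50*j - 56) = (j - 7)/(j - 2)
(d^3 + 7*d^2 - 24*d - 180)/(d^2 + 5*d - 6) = (d^2 + d - 30)/(d - 1)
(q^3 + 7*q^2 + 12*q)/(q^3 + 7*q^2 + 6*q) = (q^2 + 7*q + 12)/(q^2 + 7*q + 6)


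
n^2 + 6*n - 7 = (n - 1)*(n + 7)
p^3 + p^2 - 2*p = p*(p - 1)*(p + 2)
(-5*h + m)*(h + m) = -5*h^2 - 4*h*m + m^2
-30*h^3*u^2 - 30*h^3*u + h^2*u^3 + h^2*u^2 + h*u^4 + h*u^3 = u*(-5*h + u)*(6*h + u)*(h*u + h)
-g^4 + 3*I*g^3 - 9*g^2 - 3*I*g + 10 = (g - 5*I)*(g + 2*I)*(-I*g - I)*(-I*g + I)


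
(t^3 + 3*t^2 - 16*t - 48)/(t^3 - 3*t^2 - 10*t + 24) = (t + 4)/(t - 2)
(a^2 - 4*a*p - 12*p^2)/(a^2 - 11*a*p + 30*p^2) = (-a - 2*p)/(-a + 5*p)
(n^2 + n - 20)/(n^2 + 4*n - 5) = (n - 4)/(n - 1)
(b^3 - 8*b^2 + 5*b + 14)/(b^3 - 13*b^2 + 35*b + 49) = (b - 2)/(b - 7)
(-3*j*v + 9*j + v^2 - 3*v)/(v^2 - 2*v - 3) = (-3*j + v)/(v + 1)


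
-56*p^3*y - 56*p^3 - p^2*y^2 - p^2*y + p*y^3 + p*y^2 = (-8*p + y)*(7*p + y)*(p*y + p)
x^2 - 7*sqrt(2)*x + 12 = (x - 6*sqrt(2))*(x - sqrt(2))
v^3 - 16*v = v*(v - 4)*(v + 4)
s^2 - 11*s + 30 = (s - 6)*(s - 5)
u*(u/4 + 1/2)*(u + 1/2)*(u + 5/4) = u^4/4 + 15*u^3/16 + 33*u^2/32 + 5*u/16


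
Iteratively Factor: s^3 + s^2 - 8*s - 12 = (s - 3)*(s^2 + 4*s + 4) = (s - 3)*(s + 2)*(s + 2)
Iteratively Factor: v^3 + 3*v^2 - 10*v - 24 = (v - 3)*(v^2 + 6*v + 8) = (v - 3)*(v + 2)*(v + 4)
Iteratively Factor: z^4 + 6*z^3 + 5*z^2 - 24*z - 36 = (z - 2)*(z^3 + 8*z^2 + 21*z + 18) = (z - 2)*(z + 2)*(z^2 + 6*z + 9) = (z - 2)*(z + 2)*(z + 3)*(z + 3)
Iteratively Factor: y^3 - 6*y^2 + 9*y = (y - 3)*(y^2 - 3*y) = (y - 3)^2*(y)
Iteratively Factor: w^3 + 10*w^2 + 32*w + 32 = (w + 4)*(w^2 + 6*w + 8) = (w + 4)^2*(w + 2)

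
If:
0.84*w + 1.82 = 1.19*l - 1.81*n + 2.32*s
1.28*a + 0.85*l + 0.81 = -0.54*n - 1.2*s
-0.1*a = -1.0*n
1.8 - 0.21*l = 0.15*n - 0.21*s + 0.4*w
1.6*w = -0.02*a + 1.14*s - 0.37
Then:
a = -1.50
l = 11.68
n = -0.15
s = -7.28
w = -5.40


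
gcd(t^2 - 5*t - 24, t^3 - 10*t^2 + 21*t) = 1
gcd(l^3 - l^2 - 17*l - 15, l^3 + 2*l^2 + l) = l + 1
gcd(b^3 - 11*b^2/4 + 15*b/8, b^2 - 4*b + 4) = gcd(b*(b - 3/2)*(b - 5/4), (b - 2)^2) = 1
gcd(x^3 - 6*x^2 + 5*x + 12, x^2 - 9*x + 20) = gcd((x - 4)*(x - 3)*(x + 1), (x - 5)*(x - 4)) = x - 4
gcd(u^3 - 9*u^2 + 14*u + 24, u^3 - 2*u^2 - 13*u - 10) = u + 1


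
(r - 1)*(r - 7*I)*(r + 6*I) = r^3 - r^2 - I*r^2 + 42*r + I*r - 42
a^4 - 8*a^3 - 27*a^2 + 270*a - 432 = (a - 8)*(a - 3)^2*(a + 6)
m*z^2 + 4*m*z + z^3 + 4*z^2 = z*(m + z)*(z + 4)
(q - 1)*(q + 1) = q^2 - 1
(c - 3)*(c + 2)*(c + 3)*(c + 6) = c^4 + 8*c^3 + 3*c^2 - 72*c - 108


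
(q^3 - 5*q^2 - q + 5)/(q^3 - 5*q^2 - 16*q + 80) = (q^2 - 1)/(q^2 - 16)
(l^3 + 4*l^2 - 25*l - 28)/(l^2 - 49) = (l^2 - 3*l - 4)/(l - 7)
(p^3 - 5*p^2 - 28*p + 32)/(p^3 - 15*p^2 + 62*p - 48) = (p + 4)/(p - 6)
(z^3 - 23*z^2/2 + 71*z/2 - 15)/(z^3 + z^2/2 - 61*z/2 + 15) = (z - 6)/(z + 6)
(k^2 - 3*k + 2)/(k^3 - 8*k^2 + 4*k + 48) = (k^2 - 3*k + 2)/(k^3 - 8*k^2 + 4*k + 48)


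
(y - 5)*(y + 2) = y^2 - 3*y - 10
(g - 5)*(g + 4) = g^2 - g - 20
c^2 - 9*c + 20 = (c - 5)*(c - 4)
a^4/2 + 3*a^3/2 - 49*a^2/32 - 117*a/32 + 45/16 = (a/2 + 1)*(a - 5/4)*(a - 3/4)*(a + 3)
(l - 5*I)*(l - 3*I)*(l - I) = l^3 - 9*I*l^2 - 23*l + 15*I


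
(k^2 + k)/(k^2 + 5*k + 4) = k/(k + 4)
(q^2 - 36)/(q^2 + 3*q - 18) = (q - 6)/(q - 3)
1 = 1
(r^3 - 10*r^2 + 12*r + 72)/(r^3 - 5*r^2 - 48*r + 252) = (r + 2)/(r + 7)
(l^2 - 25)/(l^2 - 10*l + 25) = (l + 5)/(l - 5)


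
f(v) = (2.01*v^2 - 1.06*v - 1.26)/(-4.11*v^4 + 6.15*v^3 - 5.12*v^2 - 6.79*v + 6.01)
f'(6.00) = 0.01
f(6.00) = -0.02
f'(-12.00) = -0.00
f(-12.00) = -0.00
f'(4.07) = 0.02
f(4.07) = -0.03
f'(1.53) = -0.06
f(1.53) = -0.11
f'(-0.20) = -0.34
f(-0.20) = -0.14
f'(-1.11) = -1.42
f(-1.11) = -0.32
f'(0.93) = -1.78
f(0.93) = 0.18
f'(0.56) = -6.28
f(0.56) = -0.96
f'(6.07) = 0.01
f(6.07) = -0.01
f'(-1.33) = -0.34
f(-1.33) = -0.17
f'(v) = (4.02*v - 1.06)/(-4.11*v^4 + 6.15*v^3 - 5.12*v^2 - 6.79*v + 6.01) + (2.01*v^2 - 1.06*v - 1.26)*(16.44*v^3 - 18.45*v^2 + 10.24*v + 6.79)/(-4.11*v^4 + 6.15*v^3 - 5.12*v^2 - 6.79*v + 6.01)^2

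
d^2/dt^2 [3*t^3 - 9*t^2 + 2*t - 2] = 18*t - 18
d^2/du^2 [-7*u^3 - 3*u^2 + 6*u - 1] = -42*u - 6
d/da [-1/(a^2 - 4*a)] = 2*(a - 2)/(a^2*(a - 4)^2)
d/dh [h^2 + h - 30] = 2*h + 1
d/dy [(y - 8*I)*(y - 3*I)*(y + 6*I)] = 3*y^2 - 10*I*y + 42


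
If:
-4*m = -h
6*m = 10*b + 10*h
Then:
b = -17*m/5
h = 4*m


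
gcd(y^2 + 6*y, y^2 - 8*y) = y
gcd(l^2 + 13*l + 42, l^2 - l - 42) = l + 6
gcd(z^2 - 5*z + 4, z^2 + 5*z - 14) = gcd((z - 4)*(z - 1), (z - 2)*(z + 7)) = 1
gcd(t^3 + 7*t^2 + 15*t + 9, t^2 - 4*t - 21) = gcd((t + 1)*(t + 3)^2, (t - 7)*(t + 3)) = t + 3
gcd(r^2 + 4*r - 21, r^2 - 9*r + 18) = r - 3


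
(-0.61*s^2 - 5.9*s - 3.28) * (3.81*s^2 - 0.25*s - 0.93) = -2.3241*s^4 - 22.3265*s^3 - 10.4545*s^2 + 6.307*s + 3.0504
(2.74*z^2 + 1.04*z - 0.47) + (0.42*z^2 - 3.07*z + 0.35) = 3.16*z^2 - 2.03*z - 0.12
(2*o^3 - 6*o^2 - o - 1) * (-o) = -2*o^4 + 6*o^3 + o^2 + o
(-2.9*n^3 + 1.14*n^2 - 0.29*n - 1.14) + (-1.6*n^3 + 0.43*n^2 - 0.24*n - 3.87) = -4.5*n^3 + 1.57*n^2 - 0.53*n - 5.01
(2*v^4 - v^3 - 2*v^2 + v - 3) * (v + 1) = 2*v^5 + v^4 - 3*v^3 - v^2 - 2*v - 3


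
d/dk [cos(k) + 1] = -sin(k)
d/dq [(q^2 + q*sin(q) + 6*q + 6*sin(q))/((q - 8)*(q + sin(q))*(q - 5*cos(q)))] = (-5*q^2*sin(q) - q^2 + 10*q*sin(q) - 12*q + 240*sin(q) + 70*cos(q) + 48)/((q - 8)^2*(q - 5*cos(q))^2)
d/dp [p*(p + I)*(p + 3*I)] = 3*p^2 + 8*I*p - 3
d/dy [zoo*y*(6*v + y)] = zoo*(v + y)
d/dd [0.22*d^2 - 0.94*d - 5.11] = 0.44*d - 0.94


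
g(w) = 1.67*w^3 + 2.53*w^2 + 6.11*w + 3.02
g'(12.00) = 788.27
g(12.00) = 3326.42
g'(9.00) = 457.46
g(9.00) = 1480.37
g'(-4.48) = 83.99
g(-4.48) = -123.73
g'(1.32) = 21.52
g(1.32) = 19.33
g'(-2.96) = 35.03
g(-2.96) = -36.21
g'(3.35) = 79.29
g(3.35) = 114.67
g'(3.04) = 67.79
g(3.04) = 91.89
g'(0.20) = 7.32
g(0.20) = 4.36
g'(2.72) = 56.94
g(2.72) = 71.96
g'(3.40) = 81.23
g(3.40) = 118.68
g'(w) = 5.01*w^2 + 5.06*w + 6.11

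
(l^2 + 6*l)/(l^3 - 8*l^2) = (l + 6)/(l*(l - 8))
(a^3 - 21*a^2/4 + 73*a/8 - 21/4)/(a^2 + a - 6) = (8*a^2 - 26*a + 21)/(8*(a + 3))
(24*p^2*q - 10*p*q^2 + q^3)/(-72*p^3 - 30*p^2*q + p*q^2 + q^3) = q*(-4*p + q)/(12*p^2 + 7*p*q + q^2)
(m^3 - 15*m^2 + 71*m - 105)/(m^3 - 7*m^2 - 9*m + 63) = (m - 5)/(m + 3)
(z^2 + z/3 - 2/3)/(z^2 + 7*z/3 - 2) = (z + 1)/(z + 3)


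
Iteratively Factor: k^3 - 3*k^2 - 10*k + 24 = (k - 2)*(k^2 - k - 12) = (k - 4)*(k - 2)*(k + 3)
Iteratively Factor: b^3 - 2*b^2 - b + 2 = (b - 2)*(b^2 - 1) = (b - 2)*(b - 1)*(b + 1)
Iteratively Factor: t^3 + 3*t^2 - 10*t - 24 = (t + 2)*(t^2 + t - 12) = (t - 3)*(t + 2)*(t + 4)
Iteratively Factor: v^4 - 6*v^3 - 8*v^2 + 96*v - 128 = (v - 4)*(v^3 - 2*v^2 - 16*v + 32) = (v - 4)*(v - 2)*(v^2 - 16) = (v - 4)^2*(v - 2)*(v + 4)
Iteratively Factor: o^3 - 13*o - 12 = (o + 3)*(o^2 - 3*o - 4) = (o - 4)*(o + 3)*(o + 1)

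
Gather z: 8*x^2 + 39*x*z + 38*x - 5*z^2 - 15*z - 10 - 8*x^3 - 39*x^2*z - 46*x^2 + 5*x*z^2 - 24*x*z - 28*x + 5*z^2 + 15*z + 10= -8*x^3 - 38*x^2 + 5*x*z^2 + 10*x + z*(-39*x^2 + 15*x)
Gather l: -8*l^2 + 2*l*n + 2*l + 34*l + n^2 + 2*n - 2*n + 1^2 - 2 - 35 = -8*l^2 + l*(2*n + 36) + n^2 - 36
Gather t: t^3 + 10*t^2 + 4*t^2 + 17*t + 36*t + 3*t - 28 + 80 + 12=t^3 + 14*t^2 + 56*t + 64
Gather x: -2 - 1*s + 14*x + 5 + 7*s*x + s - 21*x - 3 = x*(7*s - 7)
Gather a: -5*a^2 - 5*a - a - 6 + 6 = -5*a^2 - 6*a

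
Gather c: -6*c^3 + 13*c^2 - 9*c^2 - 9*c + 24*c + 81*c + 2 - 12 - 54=-6*c^3 + 4*c^2 + 96*c - 64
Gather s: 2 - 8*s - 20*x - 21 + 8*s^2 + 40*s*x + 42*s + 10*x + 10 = 8*s^2 + s*(40*x + 34) - 10*x - 9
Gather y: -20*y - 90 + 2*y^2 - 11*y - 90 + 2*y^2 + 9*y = 4*y^2 - 22*y - 180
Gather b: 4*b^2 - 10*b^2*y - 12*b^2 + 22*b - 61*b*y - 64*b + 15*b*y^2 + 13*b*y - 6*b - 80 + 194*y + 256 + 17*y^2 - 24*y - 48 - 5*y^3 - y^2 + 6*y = b^2*(-10*y - 8) + b*(15*y^2 - 48*y - 48) - 5*y^3 + 16*y^2 + 176*y + 128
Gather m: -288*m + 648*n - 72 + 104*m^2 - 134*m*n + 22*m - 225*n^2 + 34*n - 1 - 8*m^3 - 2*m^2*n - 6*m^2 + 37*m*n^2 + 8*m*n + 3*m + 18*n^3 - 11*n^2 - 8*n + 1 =-8*m^3 + m^2*(98 - 2*n) + m*(37*n^2 - 126*n - 263) + 18*n^3 - 236*n^2 + 674*n - 72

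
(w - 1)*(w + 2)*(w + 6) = w^3 + 7*w^2 + 4*w - 12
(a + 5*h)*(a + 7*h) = a^2 + 12*a*h + 35*h^2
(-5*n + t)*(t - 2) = -5*n*t + 10*n + t^2 - 2*t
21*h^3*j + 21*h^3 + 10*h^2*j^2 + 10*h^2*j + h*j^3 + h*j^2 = (3*h + j)*(7*h + j)*(h*j + h)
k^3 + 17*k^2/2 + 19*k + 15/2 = (k + 1/2)*(k + 3)*(k + 5)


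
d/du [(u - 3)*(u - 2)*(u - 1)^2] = 4*u^3 - 21*u^2 + 34*u - 17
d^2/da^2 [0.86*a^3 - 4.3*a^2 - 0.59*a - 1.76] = 5.16*a - 8.6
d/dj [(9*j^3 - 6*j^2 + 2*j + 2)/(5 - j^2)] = (-9*j^4 + 137*j^2 - 56*j + 10)/(j^4 - 10*j^2 + 25)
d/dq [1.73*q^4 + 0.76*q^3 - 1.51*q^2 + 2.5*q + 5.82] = 6.92*q^3 + 2.28*q^2 - 3.02*q + 2.5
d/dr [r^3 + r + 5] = 3*r^2 + 1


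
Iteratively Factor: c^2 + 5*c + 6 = (c + 3)*(c + 2)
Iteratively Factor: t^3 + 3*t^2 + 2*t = (t + 1)*(t^2 + 2*t) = t*(t + 1)*(t + 2)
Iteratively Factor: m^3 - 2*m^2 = (m - 2)*(m^2) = m*(m - 2)*(m)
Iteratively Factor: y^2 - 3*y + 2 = (y - 2)*(y - 1)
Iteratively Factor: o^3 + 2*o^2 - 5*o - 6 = (o + 1)*(o^2 + o - 6) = (o + 1)*(o + 3)*(o - 2)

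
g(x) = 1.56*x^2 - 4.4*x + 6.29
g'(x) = 3.12*x - 4.4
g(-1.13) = 13.25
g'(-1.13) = -7.93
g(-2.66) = 29.03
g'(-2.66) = -12.70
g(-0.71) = 10.20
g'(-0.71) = -6.62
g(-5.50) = 77.68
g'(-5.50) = -21.56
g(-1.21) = 13.90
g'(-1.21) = -8.18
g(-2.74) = 30.06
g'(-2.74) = -12.95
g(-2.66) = 29.03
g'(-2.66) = -12.70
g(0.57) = 4.29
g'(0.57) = -2.62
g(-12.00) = 283.73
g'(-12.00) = -41.84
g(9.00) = 93.05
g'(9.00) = 23.68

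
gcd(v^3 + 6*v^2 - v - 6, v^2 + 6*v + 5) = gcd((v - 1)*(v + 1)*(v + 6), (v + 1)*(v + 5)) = v + 1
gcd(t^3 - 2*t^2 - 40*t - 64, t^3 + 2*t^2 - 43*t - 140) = t + 4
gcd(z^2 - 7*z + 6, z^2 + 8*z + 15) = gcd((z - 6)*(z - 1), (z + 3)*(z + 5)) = 1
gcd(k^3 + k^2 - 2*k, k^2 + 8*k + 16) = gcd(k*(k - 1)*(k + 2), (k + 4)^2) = 1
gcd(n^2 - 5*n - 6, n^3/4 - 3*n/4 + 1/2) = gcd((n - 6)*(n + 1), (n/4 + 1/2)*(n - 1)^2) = 1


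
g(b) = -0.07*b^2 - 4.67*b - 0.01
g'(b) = -0.14*b - 4.67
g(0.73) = -3.46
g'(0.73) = -4.77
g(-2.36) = 10.62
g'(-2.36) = -4.34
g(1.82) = -8.74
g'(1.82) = -4.92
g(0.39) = -1.84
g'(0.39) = -4.72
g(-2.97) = 13.24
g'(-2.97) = -4.25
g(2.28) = -11.02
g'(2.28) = -4.99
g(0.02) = -0.10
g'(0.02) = -4.67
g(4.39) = -21.86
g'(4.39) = -5.28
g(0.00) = -0.01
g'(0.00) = -4.67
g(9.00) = -47.71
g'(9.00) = -5.93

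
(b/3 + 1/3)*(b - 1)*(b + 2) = b^3/3 + 2*b^2/3 - b/3 - 2/3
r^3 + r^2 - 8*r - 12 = (r - 3)*(r + 2)^2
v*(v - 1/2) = v^2 - v/2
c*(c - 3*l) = c^2 - 3*c*l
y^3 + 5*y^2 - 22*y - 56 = (y - 4)*(y + 2)*(y + 7)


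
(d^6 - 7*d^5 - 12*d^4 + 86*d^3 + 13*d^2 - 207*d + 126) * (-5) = -5*d^6 + 35*d^5 + 60*d^4 - 430*d^3 - 65*d^2 + 1035*d - 630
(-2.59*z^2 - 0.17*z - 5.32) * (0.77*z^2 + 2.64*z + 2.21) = -1.9943*z^4 - 6.9685*z^3 - 10.2691*z^2 - 14.4205*z - 11.7572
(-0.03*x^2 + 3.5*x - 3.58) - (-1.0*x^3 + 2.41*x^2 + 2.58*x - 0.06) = 1.0*x^3 - 2.44*x^2 + 0.92*x - 3.52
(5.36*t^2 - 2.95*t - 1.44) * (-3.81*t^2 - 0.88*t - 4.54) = -20.4216*t^4 + 6.5227*t^3 - 16.252*t^2 + 14.6602*t + 6.5376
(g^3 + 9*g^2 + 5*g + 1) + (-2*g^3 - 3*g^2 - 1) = -g^3 + 6*g^2 + 5*g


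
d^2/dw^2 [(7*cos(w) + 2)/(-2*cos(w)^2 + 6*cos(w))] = (29*sin(w)^4/cos(w)^3 - 7*sin(w)^2 - 25 + 64/cos(w) + 36/cos(w)^2 - 65/cos(w)^3)/(2*(cos(w) - 3)^3)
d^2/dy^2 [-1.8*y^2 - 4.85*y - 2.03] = -3.60000000000000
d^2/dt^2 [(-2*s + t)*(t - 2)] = 2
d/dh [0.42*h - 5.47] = 0.420000000000000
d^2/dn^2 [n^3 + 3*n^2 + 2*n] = 6*n + 6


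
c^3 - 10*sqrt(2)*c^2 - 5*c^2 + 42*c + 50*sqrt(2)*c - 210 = (c - 5)*(c - 7*sqrt(2))*(c - 3*sqrt(2))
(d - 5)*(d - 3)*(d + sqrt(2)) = d^3 - 8*d^2 + sqrt(2)*d^2 - 8*sqrt(2)*d + 15*d + 15*sqrt(2)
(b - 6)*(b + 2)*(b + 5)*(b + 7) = b^4 + 8*b^3 - 25*b^2 - 284*b - 420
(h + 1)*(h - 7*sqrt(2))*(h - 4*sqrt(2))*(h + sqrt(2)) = h^4 - 10*sqrt(2)*h^3 + h^3 - 10*sqrt(2)*h^2 + 34*h^2 + 34*h + 56*sqrt(2)*h + 56*sqrt(2)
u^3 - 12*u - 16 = (u - 4)*(u + 2)^2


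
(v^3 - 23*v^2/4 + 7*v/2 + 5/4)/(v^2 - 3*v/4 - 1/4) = v - 5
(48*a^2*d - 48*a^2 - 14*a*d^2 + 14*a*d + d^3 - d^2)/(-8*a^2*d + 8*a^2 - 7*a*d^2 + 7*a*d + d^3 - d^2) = (-6*a + d)/(a + d)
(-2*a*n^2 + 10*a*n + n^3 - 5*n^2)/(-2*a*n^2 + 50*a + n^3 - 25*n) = n/(n + 5)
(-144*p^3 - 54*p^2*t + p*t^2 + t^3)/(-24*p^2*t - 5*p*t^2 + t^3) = (6*p + t)/t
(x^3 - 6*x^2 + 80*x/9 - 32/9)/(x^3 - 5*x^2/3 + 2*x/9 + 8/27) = 3*(x - 4)/(3*x + 1)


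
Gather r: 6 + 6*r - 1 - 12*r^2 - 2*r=-12*r^2 + 4*r + 5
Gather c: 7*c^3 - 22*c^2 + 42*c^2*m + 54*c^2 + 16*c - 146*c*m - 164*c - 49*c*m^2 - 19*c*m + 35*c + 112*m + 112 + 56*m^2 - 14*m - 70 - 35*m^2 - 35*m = 7*c^3 + c^2*(42*m + 32) + c*(-49*m^2 - 165*m - 113) + 21*m^2 + 63*m + 42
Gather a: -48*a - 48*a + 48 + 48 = 96 - 96*a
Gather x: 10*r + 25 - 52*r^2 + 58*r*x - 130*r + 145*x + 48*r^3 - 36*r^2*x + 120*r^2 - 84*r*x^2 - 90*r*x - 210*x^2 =48*r^3 + 68*r^2 - 120*r + x^2*(-84*r - 210) + x*(-36*r^2 - 32*r + 145) + 25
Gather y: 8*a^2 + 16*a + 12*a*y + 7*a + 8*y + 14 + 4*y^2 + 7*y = 8*a^2 + 23*a + 4*y^2 + y*(12*a + 15) + 14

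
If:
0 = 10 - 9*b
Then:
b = 10/9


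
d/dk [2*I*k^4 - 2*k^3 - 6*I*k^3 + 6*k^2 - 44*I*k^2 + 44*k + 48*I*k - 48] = 8*I*k^3 + k^2*(-6 - 18*I) + k*(12 - 88*I) + 44 + 48*I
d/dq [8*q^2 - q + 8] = 16*q - 1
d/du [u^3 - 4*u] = 3*u^2 - 4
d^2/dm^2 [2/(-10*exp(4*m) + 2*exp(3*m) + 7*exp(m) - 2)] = 2*(-2*(-40*exp(3*m) + 6*exp(2*m) + 7)^2*exp(m) + (160*exp(3*m) - 18*exp(2*m) - 7)*(10*exp(4*m) - 2*exp(3*m) - 7*exp(m) + 2))*exp(m)/(10*exp(4*m) - 2*exp(3*m) - 7*exp(m) + 2)^3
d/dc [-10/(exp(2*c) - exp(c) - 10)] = (20*exp(c) - 10)*exp(c)/(-exp(2*c) + exp(c) + 10)^2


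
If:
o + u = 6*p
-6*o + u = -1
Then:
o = u/6 + 1/6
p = 7*u/36 + 1/36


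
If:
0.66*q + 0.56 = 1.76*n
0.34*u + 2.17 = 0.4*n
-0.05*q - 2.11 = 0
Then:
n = -15.51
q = -42.20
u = -24.63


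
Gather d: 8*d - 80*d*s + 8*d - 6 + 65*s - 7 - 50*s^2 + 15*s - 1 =d*(16 - 80*s) - 50*s^2 + 80*s - 14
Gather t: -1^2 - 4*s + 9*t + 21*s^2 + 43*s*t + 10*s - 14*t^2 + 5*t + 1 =21*s^2 + 6*s - 14*t^2 + t*(43*s + 14)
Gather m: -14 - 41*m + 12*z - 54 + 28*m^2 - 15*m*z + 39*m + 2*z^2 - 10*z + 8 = 28*m^2 + m*(-15*z - 2) + 2*z^2 + 2*z - 60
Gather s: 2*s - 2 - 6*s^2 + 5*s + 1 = -6*s^2 + 7*s - 1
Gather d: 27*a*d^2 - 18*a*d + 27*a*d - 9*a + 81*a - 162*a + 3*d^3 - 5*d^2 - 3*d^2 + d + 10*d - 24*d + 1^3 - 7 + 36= -90*a + 3*d^3 + d^2*(27*a - 8) + d*(9*a - 13) + 30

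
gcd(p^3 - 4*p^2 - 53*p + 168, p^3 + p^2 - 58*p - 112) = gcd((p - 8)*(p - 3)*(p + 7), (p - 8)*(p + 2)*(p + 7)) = p^2 - p - 56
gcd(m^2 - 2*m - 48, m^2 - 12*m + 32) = m - 8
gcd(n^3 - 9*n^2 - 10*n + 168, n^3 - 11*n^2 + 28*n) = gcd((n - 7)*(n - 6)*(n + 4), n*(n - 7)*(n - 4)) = n - 7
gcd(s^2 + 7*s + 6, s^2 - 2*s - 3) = s + 1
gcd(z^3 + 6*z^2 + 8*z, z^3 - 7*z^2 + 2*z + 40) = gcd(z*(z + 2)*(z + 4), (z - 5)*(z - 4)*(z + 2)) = z + 2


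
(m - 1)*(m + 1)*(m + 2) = m^3 + 2*m^2 - m - 2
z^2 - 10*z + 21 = (z - 7)*(z - 3)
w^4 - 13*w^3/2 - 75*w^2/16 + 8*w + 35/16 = (w - 7)*(w - 1)*(w + 1/4)*(w + 5/4)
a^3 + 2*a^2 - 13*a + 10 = (a - 2)*(a - 1)*(a + 5)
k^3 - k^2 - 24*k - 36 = (k - 6)*(k + 2)*(k + 3)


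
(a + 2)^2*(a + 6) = a^3 + 10*a^2 + 28*a + 24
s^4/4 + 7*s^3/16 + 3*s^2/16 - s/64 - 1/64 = (s/4 + 1/4)*(s - 1/4)*(s + 1/2)^2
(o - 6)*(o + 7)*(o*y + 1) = o^3*y + o^2*y + o^2 - 42*o*y + o - 42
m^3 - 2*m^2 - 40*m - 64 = (m - 8)*(m + 2)*(m + 4)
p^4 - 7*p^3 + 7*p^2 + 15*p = p*(p - 5)*(p - 3)*(p + 1)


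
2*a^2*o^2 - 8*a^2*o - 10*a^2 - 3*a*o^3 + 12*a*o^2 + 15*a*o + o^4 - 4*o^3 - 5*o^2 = (-2*a + o)*(-a + o)*(o - 5)*(o + 1)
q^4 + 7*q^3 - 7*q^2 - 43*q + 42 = (q - 2)*(q - 1)*(q + 3)*(q + 7)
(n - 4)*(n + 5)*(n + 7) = n^3 + 8*n^2 - 13*n - 140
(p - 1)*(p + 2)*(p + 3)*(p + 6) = p^4 + 10*p^3 + 25*p^2 - 36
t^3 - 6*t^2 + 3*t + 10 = (t - 5)*(t - 2)*(t + 1)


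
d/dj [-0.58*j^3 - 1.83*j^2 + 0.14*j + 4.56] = -1.74*j^2 - 3.66*j + 0.14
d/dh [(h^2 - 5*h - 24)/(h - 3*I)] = (h^2 - 6*I*h + 24 + 15*I)/(h^2 - 6*I*h - 9)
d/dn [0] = 0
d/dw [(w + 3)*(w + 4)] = 2*w + 7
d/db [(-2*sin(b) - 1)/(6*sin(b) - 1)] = 8*cos(b)/(6*sin(b) - 1)^2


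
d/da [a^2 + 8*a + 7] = 2*a + 8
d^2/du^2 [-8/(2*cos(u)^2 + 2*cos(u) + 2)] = 4*(4*sin(u)^4 + sin(u)^2 - 19*cos(u)/4 + 3*cos(3*u)/4 - 5)/(-sin(u)^2 + cos(u) + 2)^3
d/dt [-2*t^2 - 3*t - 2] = -4*t - 3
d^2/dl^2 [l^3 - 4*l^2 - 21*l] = 6*l - 8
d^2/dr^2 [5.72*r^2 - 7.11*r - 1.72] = 11.4400000000000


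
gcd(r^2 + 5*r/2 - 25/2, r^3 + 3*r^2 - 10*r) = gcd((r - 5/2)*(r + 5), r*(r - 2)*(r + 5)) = r + 5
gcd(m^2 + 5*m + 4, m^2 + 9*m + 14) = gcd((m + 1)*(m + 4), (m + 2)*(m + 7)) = 1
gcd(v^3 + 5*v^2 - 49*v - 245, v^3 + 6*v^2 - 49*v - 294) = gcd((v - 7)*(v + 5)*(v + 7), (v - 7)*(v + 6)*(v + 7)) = v^2 - 49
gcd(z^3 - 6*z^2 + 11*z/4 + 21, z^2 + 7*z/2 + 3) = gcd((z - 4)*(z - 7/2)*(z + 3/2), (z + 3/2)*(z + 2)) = z + 3/2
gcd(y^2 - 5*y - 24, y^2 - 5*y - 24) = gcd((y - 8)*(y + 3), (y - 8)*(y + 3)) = y^2 - 5*y - 24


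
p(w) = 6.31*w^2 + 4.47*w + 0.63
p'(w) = 12.62*w + 4.47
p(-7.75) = 344.98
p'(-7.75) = -93.34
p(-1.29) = 5.36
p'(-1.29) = -11.81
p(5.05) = 184.12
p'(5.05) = 68.20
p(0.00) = 0.63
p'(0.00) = 4.47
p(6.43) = 290.26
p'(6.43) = 85.62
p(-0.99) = 2.39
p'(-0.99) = -8.02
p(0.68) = 6.59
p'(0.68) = 13.05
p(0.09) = 1.08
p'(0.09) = 5.61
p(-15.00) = 1353.33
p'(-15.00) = -184.83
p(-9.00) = 471.51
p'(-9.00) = -109.11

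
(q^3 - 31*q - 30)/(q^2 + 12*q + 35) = (q^2 - 5*q - 6)/(q + 7)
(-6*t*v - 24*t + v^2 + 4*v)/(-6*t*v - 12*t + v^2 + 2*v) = (v + 4)/(v + 2)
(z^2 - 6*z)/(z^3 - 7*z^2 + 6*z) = 1/(z - 1)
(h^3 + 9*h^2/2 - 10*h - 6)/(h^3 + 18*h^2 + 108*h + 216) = (h^2 - 3*h/2 - 1)/(h^2 + 12*h + 36)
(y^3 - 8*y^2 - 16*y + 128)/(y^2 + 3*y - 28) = (y^2 - 4*y - 32)/(y + 7)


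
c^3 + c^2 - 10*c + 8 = (c - 2)*(c - 1)*(c + 4)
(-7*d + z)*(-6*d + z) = 42*d^2 - 13*d*z + z^2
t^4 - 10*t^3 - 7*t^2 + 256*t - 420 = (t - 7)*(t - 6)*(t - 2)*(t + 5)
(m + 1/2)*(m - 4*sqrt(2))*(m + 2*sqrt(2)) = m^3 - 2*sqrt(2)*m^2 + m^2/2 - 16*m - sqrt(2)*m - 8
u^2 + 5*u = u*(u + 5)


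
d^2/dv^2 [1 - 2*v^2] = -4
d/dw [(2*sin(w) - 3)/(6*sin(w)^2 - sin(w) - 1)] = (-12*sin(w)^2 + 36*sin(w) - 5)*cos(w)/(-6*sin(w)^2 + sin(w) + 1)^2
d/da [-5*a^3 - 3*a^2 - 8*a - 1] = -15*a^2 - 6*a - 8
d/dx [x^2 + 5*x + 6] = 2*x + 5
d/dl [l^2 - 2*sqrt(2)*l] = 2*l - 2*sqrt(2)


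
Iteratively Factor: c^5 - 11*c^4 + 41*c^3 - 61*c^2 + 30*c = (c)*(c^4 - 11*c^3 + 41*c^2 - 61*c + 30) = c*(c - 1)*(c^3 - 10*c^2 + 31*c - 30) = c*(c - 5)*(c - 1)*(c^2 - 5*c + 6) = c*(c - 5)*(c - 2)*(c - 1)*(c - 3)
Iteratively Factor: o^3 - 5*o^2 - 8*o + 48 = (o - 4)*(o^2 - o - 12) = (o - 4)^2*(o + 3)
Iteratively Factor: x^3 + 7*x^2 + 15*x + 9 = (x + 3)*(x^2 + 4*x + 3) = (x + 3)^2*(x + 1)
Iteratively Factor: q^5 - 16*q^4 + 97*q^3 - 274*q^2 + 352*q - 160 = (q - 4)*(q^4 - 12*q^3 + 49*q^2 - 78*q + 40) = (q - 4)*(q - 2)*(q^3 - 10*q^2 + 29*q - 20) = (q - 5)*(q - 4)*(q - 2)*(q^2 - 5*q + 4) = (q - 5)*(q - 4)^2*(q - 2)*(q - 1)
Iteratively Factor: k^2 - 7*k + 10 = (k - 2)*(k - 5)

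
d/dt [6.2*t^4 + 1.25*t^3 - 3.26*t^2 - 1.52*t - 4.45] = 24.8*t^3 + 3.75*t^2 - 6.52*t - 1.52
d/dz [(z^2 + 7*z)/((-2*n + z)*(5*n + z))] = (z*(2*n - z)*(z + 7) - z*(5*n + z)*(z + 7) - (2*n - z)*(5*n + z)*(2*z + 7))/((2*n - z)^2*(5*n + z)^2)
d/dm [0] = 0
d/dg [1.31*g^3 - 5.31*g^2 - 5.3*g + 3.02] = 3.93*g^2 - 10.62*g - 5.3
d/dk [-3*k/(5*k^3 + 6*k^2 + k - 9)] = 3*(10*k^3 + 6*k^2 + 9)/(25*k^6 + 60*k^5 + 46*k^4 - 78*k^3 - 107*k^2 - 18*k + 81)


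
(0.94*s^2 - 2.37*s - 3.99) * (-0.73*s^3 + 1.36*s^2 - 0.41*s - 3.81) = -0.6862*s^5 + 3.0085*s^4 - 0.6959*s^3 - 8.0361*s^2 + 10.6656*s + 15.2019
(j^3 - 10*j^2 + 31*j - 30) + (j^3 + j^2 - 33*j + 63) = 2*j^3 - 9*j^2 - 2*j + 33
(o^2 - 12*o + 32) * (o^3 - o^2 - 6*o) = o^5 - 13*o^4 + 38*o^3 + 40*o^2 - 192*o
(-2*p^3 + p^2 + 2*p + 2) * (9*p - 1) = -18*p^4 + 11*p^3 + 17*p^2 + 16*p - 2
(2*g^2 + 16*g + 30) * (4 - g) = -2*g^3 - 8*g^2 + 34*g + 120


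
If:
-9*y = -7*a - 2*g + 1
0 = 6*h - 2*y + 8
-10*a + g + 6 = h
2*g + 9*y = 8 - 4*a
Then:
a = 1021/1383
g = 304/1383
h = -536/461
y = 236/461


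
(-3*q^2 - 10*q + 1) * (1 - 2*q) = 6*q^3 + 17*q^2 - 12*q + 1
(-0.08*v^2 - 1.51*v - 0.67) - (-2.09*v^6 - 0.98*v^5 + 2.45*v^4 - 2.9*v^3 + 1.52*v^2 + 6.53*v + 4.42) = 2.09*v^6 + 0.98*v^5 - 2.45*v^4 + 2.9*v^3 - 1.6*v^2 - 8.04*v - 5.09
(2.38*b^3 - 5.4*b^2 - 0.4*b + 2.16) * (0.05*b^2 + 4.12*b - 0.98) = 0.119*b^5 + 9.5356*b^4 - 24.6004*b^3 + 3.752*b^2 + 9.2912*b - 2.1168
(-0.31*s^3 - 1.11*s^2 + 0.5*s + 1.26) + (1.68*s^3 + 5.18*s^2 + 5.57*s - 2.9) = 1.37*s^3 + 4.07*s^2 + 6.07*s - 1.64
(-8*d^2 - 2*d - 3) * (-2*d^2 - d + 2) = 16*d^4 + 12*d^3 - 8*d^2 - d - 6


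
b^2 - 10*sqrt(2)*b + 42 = (b - 7*sqrt(2))*(b - 3*sqrt(2))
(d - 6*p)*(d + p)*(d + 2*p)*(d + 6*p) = d^4 + 3*d^3*p - 34*d^2*p^2 - 108*d*p^3 - 72*p^4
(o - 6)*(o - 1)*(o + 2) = o^3 - 5*o^2 - 8*o + 12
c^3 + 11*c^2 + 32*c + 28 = (c + 2)^2*(c + 7)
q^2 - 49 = (q - 7)*(q + 7)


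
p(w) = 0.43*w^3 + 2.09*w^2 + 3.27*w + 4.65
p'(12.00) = 239.19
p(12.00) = 1087.89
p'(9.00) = 145.38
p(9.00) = 516.84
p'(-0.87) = 0.61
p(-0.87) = 3.10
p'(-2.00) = 0.07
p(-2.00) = 3.03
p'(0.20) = 4.16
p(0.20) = 5.39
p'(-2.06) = 0.13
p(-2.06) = 3.02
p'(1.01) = 8.81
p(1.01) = 10.53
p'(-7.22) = 40.34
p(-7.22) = -71.85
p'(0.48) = 5.57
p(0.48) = 6.75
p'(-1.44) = -0.07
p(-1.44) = 2.99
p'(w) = 1.29*w^2 + 4.18*w + 3.27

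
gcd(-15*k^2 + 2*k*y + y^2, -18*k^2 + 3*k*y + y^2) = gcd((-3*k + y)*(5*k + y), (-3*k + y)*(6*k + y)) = -3*k + y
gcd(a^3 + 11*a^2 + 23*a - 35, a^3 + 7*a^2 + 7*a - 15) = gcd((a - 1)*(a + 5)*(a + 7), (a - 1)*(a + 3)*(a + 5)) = a^2 + 4*a - 5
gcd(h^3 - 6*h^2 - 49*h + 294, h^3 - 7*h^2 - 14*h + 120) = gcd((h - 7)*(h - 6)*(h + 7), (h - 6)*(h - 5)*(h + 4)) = h - 6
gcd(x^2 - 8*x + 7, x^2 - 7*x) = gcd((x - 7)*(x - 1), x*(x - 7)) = x - 7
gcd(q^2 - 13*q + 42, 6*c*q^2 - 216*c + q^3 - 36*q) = q - 6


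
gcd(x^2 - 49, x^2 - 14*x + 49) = x - 7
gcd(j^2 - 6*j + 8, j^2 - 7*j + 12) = j - 4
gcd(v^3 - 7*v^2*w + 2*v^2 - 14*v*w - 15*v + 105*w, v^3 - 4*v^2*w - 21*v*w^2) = v - 7*w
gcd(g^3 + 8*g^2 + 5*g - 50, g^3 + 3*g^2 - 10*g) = g^2 + 3*g - 10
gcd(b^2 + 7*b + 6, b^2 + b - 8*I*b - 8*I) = b + 1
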